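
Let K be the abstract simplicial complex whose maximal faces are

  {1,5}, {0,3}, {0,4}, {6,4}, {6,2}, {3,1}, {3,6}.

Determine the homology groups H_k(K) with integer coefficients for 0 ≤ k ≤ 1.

Take the total order 0 < 1 < 2 < 3 < 4 < 5 < 6 on the vertex set. Then K (dimension 1) consists of the simplices:

  0-simplices (7): [0], [1], [2], [3], [4], [5], [6]
  1-simplices (7): [0,3], [0,4], [1,3], [1,5], [2,6], [3,6], [4,6]

Hence C_0 ≅ Z^7, C_1 ≅ Z^7.

Boundary ∂_1: C_1 → C_0 is given by ∂[p,q] = [q] − [p]. For instance
  ∂[1,3] = [3] − [1].
The 7×7 boundary matrix has rank 6 and Smith normal form diag(1,1,1,1,1,1).

Now H_k = ker ∂_k / im ∂_{k+1}, so:

  H_0: rank C_0 − rank ∂_1 = 7 − 6 = 1, and the invariant factors of ∂_1 are all 1, so H_0 ≅ Z.
  H_1: rank ker ∂_1 − rank ∂_2 = (7 − 6) − 0 = 1, and there is no ∂_2, so H_1 ≅ Z.

As a check, the Euler characteristic is 7 − 7 = 0, which agrees with 1 − 1 = 0.

H_0 = Z,  H_1 = Z.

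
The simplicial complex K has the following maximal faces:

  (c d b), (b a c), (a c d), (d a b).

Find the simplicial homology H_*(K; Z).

H_0 = Z,  H_1 = 0,  H_2 = Z.

Fix the vertex order a < b < c < d and write every simplex with vertices in increasing order. Then dim K = 2 and the simplices of K are:

  0-simplices (4): a, b, c, d
  1-simplices (6): ab, ac, ad, bc, bd, cd
  2-simplices (4): abc, abd, acd, bcd

so the chain groups are C_0 ≅ Z^4, C_1 ≅ Z^6, C_2 ≅ Z^4.

Boundary ∂_1: C_1 → C_0 is given by ∂[p,q] = [q] − [p]. For instance
  ∂bc = c − b.
The 4×6 boundary matrix has rank 3 and Smith normal form diag(1,1,1).

Boundary ∂_2: C_2 → C_1 maps a triangle to the signed sum of its edges. For instance
  ∂bcd = cd − bd + bc,
  ∂acd = cd − ad + ac.
This gives a 6×4 integer matrix of rank 3; reducing to Smith normal form yields diagonal entries (1,1,1).

Reading off H_k = ker ∂_k / im ∂_{k+1}:

  H_0: rank C_0 − rank ∂_1 = 4 − 3 = 1, and the invariant factors of ∂_1 are all 1, so H_0 ≅ Z.
  H_1: rank ker ∂_1 − rank ∂_2 = (6 − 3) − 3 = 0, and the invariant factors of ∂_2 are all 1, so H_1 ≅ 0.
  H_2: rank ker ∂_2 − rank ∂_3 = (4 − 3) − 0 = 1, and there is no ∂_3, so H_2 ≅ Z.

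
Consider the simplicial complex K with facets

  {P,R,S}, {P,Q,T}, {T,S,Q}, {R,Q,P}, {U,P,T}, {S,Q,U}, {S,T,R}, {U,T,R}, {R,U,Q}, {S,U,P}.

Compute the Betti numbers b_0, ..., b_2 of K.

We work with the vertex ordering P < Q < R < S < T < U. The simplices of K, each written with vertices in increasing order, are:

  0-simplices (6): P, Q, R, S, T, U
  1-simplices (15): PQ, PR, PS, PT, PU, QR, QS, QT, QU, RS, RT, RU, ST, SU, TU
  2-simplices (10): PQR, PQT, PRS, PSU, PTU, QRU, QST, QSU, RST, RTU

Hence C_0 ≅ Z^6, C_1 ≅ Z^15, C_2 ≅ Z^10.

∂_1: C_1 → C_0 sends each edge [p,q] (with p < q) to q − p.
The 6×15 boundary matrix has rank 5 and Smith normal form diag(1,1,1,1,1).

Boundary ∂_2: C_2 → C_1 maps a triangle to the signed sum of its edges. For instance
  ∂RST = ST − RT + RS,
  ∂QSU = SU − QU + QS.
The resulting 15×10 matrix has rank 10, and its Smith normal form has invariant factors (1,1,1,1,1,1,1,1,1,2).

From H_k ≅ ker(∂_k) / im(∂_{k+1}) we obtain:

  H_0: rank C_0 − rank ∂_1 = 6 − 5 = 1, and the invariant factors of ∂_1 are all 1, so H_0 ≅ Z.
  H_1: rank ker ∂_1 − rank ∂_2 = (15 − 5) − 10 = 0, and ∂_2 has invariant factor 2 > 1, so H_1 ≅ Z/2.
  H_2: rank ker ∂_2 − rank ∂_3 = (10 − 10) − 0 = 0, and there is no ∂_3, so H_2 ≅ 0.

Hence the Betti numbers are b_0 = 1, b_1 = 0, b_2 = 0.

b_0 = 1, b_1 = 0, b_2 = 0.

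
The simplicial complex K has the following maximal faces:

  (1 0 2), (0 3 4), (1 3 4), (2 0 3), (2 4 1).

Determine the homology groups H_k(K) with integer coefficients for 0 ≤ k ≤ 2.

Take the total order 0 < 1 < 2 < 3 < 4 on the vertex set. Then K (dimension 2) consists of the simplices:

  0-simplices (5): [0], [1], [2], [3], [4]
  1-simplices (10): [0,1], [0,2], [0,3], [0,4], [1,2], [1,3], [1,4], [2,3], [2,4], [3,4]
  2-simplices (5): [0,1,2], [0,2,3], [0,3,4], [1,2,4], [1,3,4]

so the chain groups are C_0 ≅ Z^5, C_1 ≅ Z^10, C_2 ≅ Z^5.

The boundary map ∂_1: C_1 → C_0 maps an edge to its endpoints' difference, ∂[p,q] = q − p. For instance
  ∂[0,2] = [2] − [0].
As a 5×10 matrix over Z this has rank 4, with invariant factors (1,1,1,1).

∂_2: C_2 → C_1 acts by ∂[p,q,r] = [q,r] − [p,r] + [p,q]. For instance
  ∂[0,1,2] = [1,2] − [0,2] + [0,1],
  ∂[1,3,4] = [3,4] − [1,4] + [1,3].
The 10×5 boundary matrix has rank 5 and Smith normal form diag(1,1,1,1,1).

Computing H_k = (kernel of ∂_k) / (image of ∂_{k+1}):

  H_0: rank C_0 − rank ∂_1 = 5 − 4 = 1, and the invariant factors of ∂_1 are all 1, so H_0 ≅ Z.
  H_1: rank ker ∂_1 − rank ∂_2 = (10 − 4) − 5 = 1, and the invariant factors of ∂_2 are all 1, so H_1 ≅ Z.
  H_2: rank ker ∂_2 − rank ∂_3 = (5 − 5) − 0 = 0, and there is no ∂_3, so H_2 ≅ 0.

As a check, the Euler characteristic is 5 − 10 + 5 = 0, which agrees with 1 − 1 + 0 = 0.

H_0 ≅ Z,  H_1 ≅ Z,  H_2 = 0.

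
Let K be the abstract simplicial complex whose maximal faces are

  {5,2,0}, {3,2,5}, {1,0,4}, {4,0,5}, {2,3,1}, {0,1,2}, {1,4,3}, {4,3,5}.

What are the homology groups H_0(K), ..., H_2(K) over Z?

We work with the vertex ordering 0 < 1 < 2 < 3 < 4 < 5. The simplices of K, each written with vertices in increasing order, are:

  0-simplices (6): [0], [1], [2], [3], [4], [5]
  1-simplices (12): [0,1], [0,2], [0,4], [0,5], [1,2], [1,3], [1,4], [2,3], [2,5], [3,4], [3,5], [4,5]
  2-simplices (8): [0,1,2], [0,1,4], [0,2,5], [0,4,5], [1,2,3], [1,3,4], [2,3,5], [3,4,5]

Hence C_0 ≅ Z^6, C_1 ≅ Z^12, C_2 ≅ Z^8.

Boundary ∂_1: C_1 → C_0 is given by ∂[p,q] = [q] − [p]. For instance
  ∂[0,4] = [4] − [0].
This gives a 6×12 integer matrix of rank 5; reducing to Smith normal form yields diagonal entries (1,1,1,1,1).

Boundary ∂_2: C_2 → C_1 maps a triangle to the signed sum of its edges. For instance
  ∂[2,3,5] = [3,5] − [2,5] + [2,3],
  ∂[1,2,3] = [2,3] − [1,3] + [1,2].
This gives a 12×8 integer matrix of rank 7; reducing to Smith normal form yields diagonal entries (1,1,1,1,1,1,1).

Computing H_k = (kernel of ∂_k) / (image of ∂_{k+1}):

  H_0: rank C_0 − rank ∂_1 = 6 − 5 = 1, and the invariant factors of ∂_1 are all 1, so H_0 ≅ Z.
  H_1: rank ker ∂_1 − rank ∂_2 = (12 − 5) − 7 = 0, and the invariant factors of ∂_2 are all 1, so H_1 ≅ 0.
  H_2: rank ker ∂_2 − rank ∂_3 = (8 − 7) − 0 = 1, and there is no ∂_3, so H_2 ≅ Z.

H_0 ≅ Z,  H_1 = 0,  H_2 ≅ Z.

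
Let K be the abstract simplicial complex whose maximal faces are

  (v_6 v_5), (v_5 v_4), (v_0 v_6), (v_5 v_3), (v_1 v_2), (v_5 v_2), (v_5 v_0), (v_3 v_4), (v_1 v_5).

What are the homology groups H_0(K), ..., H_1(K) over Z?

We work with the vertex ordering v_0 < v_1 < v_2 < v_3 < v_4 < v_5 < v_6. The simplices of K, each written with vertices in increasing order, are:

  0-simplices (7): [v_0], [v_1], [v_2], [v_3], [v_4], [v_5], [v_6]
  1-simplices (9): [v_0,v_5], [v_0,v_6], [v_1,v_2], [v_1,v_5], [v_2,v_5], [v_3,v_4], [v_3,v_5], [v_4,v_5], [v_5,v_6]

giving chain groups C_0 ≅ Z^7, C_1 ≅ Z^9.

The boundary map ∂_1: C_1 → C_0 maps an edge to its endpoints' difference, ∂[p,q] = q − p. For instance
  ∂[v_2,v_5] = [v_5] − [v_2].
As a 7×9 matrix over Z this has rank 6, with invariant factors (1,1,1,1,1,1).

Reading off H_k = ker ∂_k / im ∂_{k+1}:

  H_0: rank C_0 − rank ∂_1 = 7 − 6 = 1, and the invariant factors of ∂_1 are all 1, so H_0 = Z.
  H_1: rank ker ∂_1 − rank ∂_2 = (9 − 6) − 0 = 3, and there is no ∂_2, so H_1 = Z^3.

H_0 = Z,  H_1 = Z^3.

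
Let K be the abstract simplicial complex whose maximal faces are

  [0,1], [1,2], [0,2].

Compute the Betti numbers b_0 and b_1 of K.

Take the total order 0 < 1 < 2 on the vertex set. Then K (dimension 1) consists of the simplices:

  0-simplices (3): [0], [1], [2]
  1-simplices (3): [0,1], [0,2], [1,2]

Hence C_0 ≅ Z^3, C_1 ≅ Z^3.

The boundary map ∂_1: C_1 → C_0 maps an edge to its endpoints' difference, ∂[p,q] = q − p. For instance
  ∂[1,2] = [2] − [1].
The 3×3 boundary matrix has rank 2 and Smith normal form diag(1,1).

Computing H_k = (kernel of ∂_k) / (image of ∂_{k+1}):

  H_0: rank C_0 − rank ∂_1 = 3 − 2 = 1, and the invariant factors of ∂_1 are all 1, so H_0 ≅ Z.
  H_1: rank ker ∂_1 − rank ∂_2 = (3 − 2) − 0 = 1, and there is no ∂_2, so H_1 ≅ Z.

As a check, the Euler characteristic is 3 − 3 = 0, which agrees with 1 − 1 = 0.

Hence the Betti numbers are b_0 = 1, b_1 = 1.

b_0 = 1, b_1 = 1.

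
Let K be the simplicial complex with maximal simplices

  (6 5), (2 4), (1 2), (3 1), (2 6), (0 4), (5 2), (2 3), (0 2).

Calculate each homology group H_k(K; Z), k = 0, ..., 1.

H_0 ≅ Z,  H_1 ≅ Z^3.

Fix the vertex order 0 < 1 < 2 < 3 < 4 < 5 < 6 and write every simplex with vertices in increasing order. Then dim K = 1 and the simplices of K are:

  0-simplices (7): [0], [1], [2], [3], [4], [5], [6]
  1-simplices (9): [0,2], [0,4], [1,2], [1,3], [2,3], [2,4], [2,5], [2,6], [5,6]

giving chain groups C_0 ≅ Z^7, C_1 ≅ Z^9.

∂_1: C_1 → C_0 maps an edge to its endpoints' difference, ∂[p,q] = q − p. For instance
  ∂[1,2] = [2] − [1].
As a 7×9 matrix over Z this has rank 6, with invariant factors (1,1,1,1,1,1).

Now H_k = ker ∂_k / im ∂_{k+1}, so:

  H_0: rank C_0 − rank ∂_1 = 7 − 6 = 1, and the invariant factors of ∂_1 are all 1, so H_0 ≅ Z.
  H_1: rank ker ∂_1 − rank ∂_2 = (9 − 6) − 0 = 3, and there is no ∂_2, so H_1 ≅ Z^3.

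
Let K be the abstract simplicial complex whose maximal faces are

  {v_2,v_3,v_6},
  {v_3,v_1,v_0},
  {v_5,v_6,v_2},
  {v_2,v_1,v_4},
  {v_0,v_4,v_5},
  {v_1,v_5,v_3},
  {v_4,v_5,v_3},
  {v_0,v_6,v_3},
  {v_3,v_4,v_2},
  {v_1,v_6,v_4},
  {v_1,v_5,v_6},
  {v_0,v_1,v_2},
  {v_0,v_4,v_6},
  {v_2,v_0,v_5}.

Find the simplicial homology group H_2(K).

Fix the vertex order v_0 < v_1 < v_2 < v_3 < v_4 < v_5 < v_6 and write every simplex with vertices in increasing order. Then dim K = 2 and the simplices of K are:

  0-simplices (7): [v_0], [v_1], [v_2], [v_3], [v_4], [v_5], [v_6]
  1-simplices (21): (21 of them)
  2-simplices (14): (14 of them)

so the chain groups are C_0 ≅ Z^7, C_1 ≅ Z^21, C_2 ≅ Z^14.

The boundary map ∂_1: C_1 → C_0 is given by ∂[p,q] = [q] − [p]. For instance
  ∂[v_0,v_6] = [v_6] − [v_0].
This gives a 7×21 integer matrix of rank 6; reducing to Smith normal form yields diagonal entries (1,1,1,1,1,1).

∂_2: C_2 → C_1 acts by ∂[p,q,r] = [q,r] − [p,r] + [p,q]. For instance
  ∂[v_2,v_3,v_6] = [v_3,v_6] − [v_2,v_6] + [v_2,v_3],
  ∂[v_3,v_4,v_5] = [v_4,v_5] − [v_3,v_5] + [v_3,v_4].
The 21×14 boundary matrix has rank 13 and Smith normal form diag(1,1,1,1,1,1,1,1,1,1,1,1,1).

Now H_k = ker ∂_k / im ∂_{k+1}, so:

  H_2: rank ker ∂_2 − rank ∂_3 = (14 − 13) − 0 = 1, and there is no ∂_3, so H_2 ≅ Z.

H_2 = Z.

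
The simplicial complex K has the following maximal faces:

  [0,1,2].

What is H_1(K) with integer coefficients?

K has 3 vertices, 3 edges, 1 triangle.
rank ∂_1 = 2, rank ∂_2 = 1 ⇒ b_1 = 3 − 2 − 1 = 0; all invariant factors of ∂_2 are 1 so no torsion. So H_1 ≅ 0.

H_1 = 0.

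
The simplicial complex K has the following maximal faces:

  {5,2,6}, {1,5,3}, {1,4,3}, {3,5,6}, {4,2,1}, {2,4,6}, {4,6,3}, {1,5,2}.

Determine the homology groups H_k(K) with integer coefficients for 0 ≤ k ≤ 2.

Order the vertices as 1 < 2 < 3 < 4 < 5 < 6. Listing each simplex with vertices in this order, K has dimension 2 with simplices:

  0-simplices (6): [1], [2], [3], [4], [5], [6]
  1-simplices (12): [1,2], [1,3], [1,4], [1,5], [2,4], [2,5], [2,6], [3,4], [3,5], [3,6], [4,6], [5,6]
  2-simplices (8): [1,2,4], [1,2,5], [1,3,4], [1,3,5], [2,4,6], [2,5,6], [3,4,6], [3,5,6]

giving chain groups C_0 ≅ Z^6, C_1 ≅ Z^12, C_2 ≅ Z^8.

Boundary ∂_1: C_1 → C_0 maps an edge to its endpoints' difference, ∂[p,q] = q − p.
The 6×12 boundary matrix has rank 5 and Smith normal form diag(1,1,1,1,1).

Boundary ∂_2: C_2 → C_1 maps a triangle to the signed sum of its edges. For instance
  ∂[2,4,6] = [4,6] − [2,6] + [2,4],
  ∂[3,5,6] = [5,6] − [3,6] + [3,5].
The 12×8 boundary matrix has rank 7 and Smith normal form diag(1,1,1,1,1,1,1).

Computing H_k = (kernel of ∂_k) / (image of ∂_{k+1}):

  H_0: rank C_0 − rank ∂_1 = 6 − 5 = 1, and the invariant factors of ∂_1 are all 1, so H_0 = Z.
  H_1: rank ker ∂_1 − rank ∂_2 = (12 − 5) − 7 = 0, and the invariant factors of ∂_2 are all 1, so H_1 = 0.
  H_2: rank ker ∂_2 − rank ∂_3 = (8 − 7) − 0 = 1, and there is no ∂_3, so H_2 = Z.

H_0 = Z,  H_1 = 0,  H_2 = Z.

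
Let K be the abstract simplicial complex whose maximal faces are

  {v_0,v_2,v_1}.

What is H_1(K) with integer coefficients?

Fix the vertex order v_0 < v_1 < v_2 and write every simplex with vertices in increasing order. Then dim K = 2 and the simplices of K are:

  0-simplices (3): [v_0], [v_1], [v_2]
  1-simplices (3): [v_0,v_1], [v_0,v_2], [v_1,v_2]
  2-simplices (1): [v_0,v_1,v_2]

Hence C_0 ≅ Z^3, C_1 ≅ Z^3, C_2 ≅ Z^1.

∂_1: C_1 → C_0 sends each edge [p,q] (with p < q) to q − p.
The resulting 3×3 matrix has rank 2, and its Smith normal form has invariant factors (1,1).

∂_2: C_2 → C_1 maps a triangle to the signed sum of its edges. For instance
  ∂[v_0,v_1,v_2] = [v_1,v_2] − [v_0,v_2] + [v_0,v_1].
This gives a 3×1 integer matrix of rank 1; reducing to Smith normal form yields diagonal entries (1).

From H_k ≅ ker(∂_k) / im(∂_{k+1}) we obtain:

  H_1: rank ker ∂_1 − rank ∂_2 = (3 − 2) − 1 = 0, and the invariant factors of ∂_2 are all 1, so H_1 = 0.

(K is a triangulation of the 2-simplex.)

H_1 = 0.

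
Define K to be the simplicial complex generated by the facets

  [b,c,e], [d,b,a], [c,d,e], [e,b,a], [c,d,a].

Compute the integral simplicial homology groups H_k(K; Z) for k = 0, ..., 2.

Fix the vertex order a < b < c < d < e and write every simplex with vertices in increasing order. Then dim K = 2 and the simplices of K are:

  0-simplices (5): a, b, c, d, e
  1-simplices (10): ab, ac, ad, ae, bc, bd, be, cd, ce, de
  2-simplices (5): abd, abe, acd, bce, cde

giving chain groups C_0 ≅ Z^5, C_1 ≅ Z^10, C_2 ≅ Z^5.

∂_1: C_1 → C_0 maps an edge to its endpoints' difference, ∂[p,q] = q − p. For instance
  ∂bc = c − b.
As a 5×10 matrix over Z this has rank 4, with invariant factors (1,1,1,1).

The boundary map ∂_2: C_2 → C_1 sends each 2-simplex [p,q,r] to [q,r] − [p,r] + [p,q]. For instance
  ∂cde = de − ce + cd,
  ∂acd = cd − ad + ac.
The resulting 10×5 matrix has rank 5, and its Smith normal form has invariant factors (1,1,1,1,1).

Now H_k = ker ∂_k / im ∂_{k+1}, so:

  H_0: rank C_0 − rank ∂_1 = 5 − 4 = 1, and the invariant factors of ∂_1 are all 1, so H_0 = Z.
  H_1: rank ker ∂_1 − rank ∂_2 = (10 − 4) − 5 = 1, and the invariant factors of ∂_2 are all 1, so H_1 = Z.
  H_2: rank ker ∂_2 − rank ∂_3 = (5 − 5) − 0 = 0, and there is no ∂_3, so H_2 = 0.

As a check, the Euler characteristic is 5 − 10 + 5 = 0, which agrees with 1 − 1 + 0 = 0.

H_0 ≅ Z,  H_1 ≅ Z,  H_2 = 0.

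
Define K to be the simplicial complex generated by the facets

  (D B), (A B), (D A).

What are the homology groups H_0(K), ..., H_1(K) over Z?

Fix the vertex order A < B < D and write every simplex with vertices in increasing order. Then dim K = 1 and the simplices of K are:

  0-simplices (3): A, B, D
  1-simplices (3): AB, AD, BD

Hence C_0 ≅ Z^3, C_1 ≅ Z^3.

Boundary ∂_1: C_1 → C_0 sends each edge [p,q] (with p < q) to q − p. For instance
  ∂AD = D − A.
This gives a 3×3 integer matrix of rank 2; reducing to Smith normal form yields diagonal entries (1,1).

From H_k ≅ ker(∂_k) / im(∂_{k+1}) we obtain:

  H_0: rank C_0 − rank ∂_1 = 3 − 2 = 1, and the invariant factors of ∂_1 are all 1, so H_0 = Z.
  H_1: rank ker ∂_1 − rank ∂_2 = (3 − 2) − 0 = 1, and there is no ∂_2, so H_1 = Z.

H_0 = Z,  H_1 = Z.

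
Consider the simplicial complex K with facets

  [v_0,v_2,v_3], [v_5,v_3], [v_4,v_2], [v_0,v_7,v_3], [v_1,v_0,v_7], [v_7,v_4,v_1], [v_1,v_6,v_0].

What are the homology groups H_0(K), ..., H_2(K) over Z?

H_0 = Z,  H_1 = Z,  H_2 = 0.

We work with the vertex ordering v_0 < v_1 < v_2 < v_3 < v_4 < v_5 < v_6 < v_7. The simplices of K, each written with vertices in increasing order, are:

  0-simplices (8): [v_0], [v_1], [v_2], [v_3], [v_4], [v_5], [v_6], [v_7]
  1-simplices (13): [v_0,v_1], [v_0,v_2], [v_0,v_3], [v_0,v_6], [v_0,v_7], [v_1,v_4], [v_1,v_6], [v_1,v_7], [v_2,v_3], [v_2,v_4], [v_3,v_5], [v_3,v_7], [v_4,v_7]
  2-simplices (5): [v_0,v_1,v_6], [v_0,v_1,v_7], [v_0,v_2,v_3], [v_0,v_3,v_7], [v_1,v_4,v_7]

so the chain groups are C_0 ≅ Z^8, C_1 ≅ Z^13, C_2 ≅ Z^5.

The boundary map ∂_1: C_1 → C_0 sends each edge [p,q] (with p < q) to q − p. For instance
  ∂[v_4,v_7] = [v_7] − [v_4].
The 8×13 boundary matrix has rank 7 and Smith normal form diag(1,1,1,1,1,1,1).

Boundary ∂_2: C_2 → C_1 maps a triangle to the signed sum of its edges. For instance
  ∂[v_0,v_1,v_6] = [v_1,v_6] − [v_0,v_6] + [v_0,v_1],
  ∂[v_0,v_1,v_7] = [v_1,v_7] − [v_0,v_7] + [v_0,v_1].
The 13×5 boundary matrix has rank 5 and Smith normal form diag(1,1,1,1,1).

Computing H_k = (kernel of ∂_k) / (image of ∂_{k+1}):

  H_0: rank C_0 − rank ∂_1 = 8 − 7 = 1, and the invariant factors of ∂_1 are all 1, so H_0 ≅ Z.
  H_1: rank ker ∂_1 − rank ∂_2 = (13 − 7) − 5 = 1, and the invariant factors of ∂_2 are all 1, so H_1 ≅ Z.
  H_2: rank ker ∂_2 − rank ∂_3 = (5 − 5) − 0 = 0, and there is no ∂_3, so H_2 ≅ 0.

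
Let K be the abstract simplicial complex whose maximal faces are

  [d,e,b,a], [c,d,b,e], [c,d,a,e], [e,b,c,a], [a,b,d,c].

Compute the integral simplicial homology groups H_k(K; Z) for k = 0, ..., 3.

H_0 = Z,  H_1 = 0,  H_2 = 0,  H_3 = Z.

K has 5 vertices, 10 edges, 10 triangles, 5 3-simplices.
rank ∂_0 = 0, rank ∂_1 = 4 ⇒ b_0 = 5 − 0 − 4 = 1; all invariant factors of ∂_1 are 1 so no torsion. So H_0 = Z.
rank ∂_1 = 4, rank ∂_2 = 6 ⇒ b_1 = 10 − 4 − 6 = 0; all invariant factors of ∂_2 are 1 so no torsion. So H_1 = 0.
rank ∂_2 = 6, rank ∂_3 = 4 ⇒ b_2 = 10 − 6 − 4 = 0; all invariant factors of ∂_3 are 1 so no torsion. So H_2 = 0.
rank ∂_3 = 4, rank ∂_4 = 0 ⇒ b_3 = 5 − 4 − 0 = 1. So H_3 = Z.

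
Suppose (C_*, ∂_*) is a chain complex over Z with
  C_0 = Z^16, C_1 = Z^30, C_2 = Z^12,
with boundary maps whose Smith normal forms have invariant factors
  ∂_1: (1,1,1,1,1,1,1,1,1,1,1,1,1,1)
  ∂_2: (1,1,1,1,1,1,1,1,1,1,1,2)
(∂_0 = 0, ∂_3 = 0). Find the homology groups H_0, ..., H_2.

H_0: b_0 = 16 − 0 − 14 = 2; torsion from ∂_1 factors > 1: none. So H_0 ≅ Z^2.
H_1: b_1 = 30 − 14 − 12 = 4; torsion from ∂_2 factors > 1: [2]. So H_1 ≅ Z^4 ⊕ Z/2.
H_2: b_2 = 12 − 12 − 0 = 0; torsion from ∂_3 factors > 1: none. So H_2 ≅ 0.

H_0 ≅ Z^2,  H_1 ≅ Z^4 ⊕ Z/2,  H_2 = 0.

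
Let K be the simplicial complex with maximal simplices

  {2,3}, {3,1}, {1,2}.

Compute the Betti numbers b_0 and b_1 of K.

b_0 = 1, b_1 = 1.

Order the vertices as 1 < 2 < 3. Listing each simplex with vertices in this order, K has dimension 1 with simplices:

  0-simplices (3): [1], [2], [3]
  1-simplices (3): [1,2], [1,3], [2,3]

giving chain groups C_0 ≅ Z^3, C_1 ≅ Z^3.

Boundary ∂_1: C_1 → C_0 maps an edge to its endpoints' difference, ∂[p,q] = q − p.
This gives a 3×3 integer matrix of rank 2; reducing to Smith normal form yields diagonal entries (1,1).

Reading off H_k = ker ∂_k / im ∂_{k+1}:

  H_0: rank C_0 − rank ∂_1 = 3 − 2 = 1, and the invariant factors of ∂_1 are all 1, so H_0 = Z.
  H_1: rank ker ∂_1 − rank ∂_2 = (3 − 2) − 0 = 1, and there is no ∂_2, so H_1 = Z.

As a check, the Euler characteristic is 3 − 3 = 0, which agrees with 1 − 1 = 0.
(K is a triangulation of the circle S^1.)

Hence the Betti numbers are b_0 = 1, b_1 = 1.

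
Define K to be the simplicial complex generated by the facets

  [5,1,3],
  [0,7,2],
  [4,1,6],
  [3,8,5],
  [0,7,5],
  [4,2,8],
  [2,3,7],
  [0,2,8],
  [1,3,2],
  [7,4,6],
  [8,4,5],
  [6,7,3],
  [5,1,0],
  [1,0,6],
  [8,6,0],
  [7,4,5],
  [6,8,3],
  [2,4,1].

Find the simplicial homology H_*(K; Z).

H_0 = Z,  H_1 = Z^2,  H_2 = Z.

K has 9 vertices, 27 edges, 18 triangles.
rank ∂_0 = 0, rank ∂_1 = 8 ⇒ b_0 = 9 − 0 − 8 = 1; all invariant factors of ∂_1 are 1 so no torsion. So H_0 ≅ Z.
rank ∂_1 = 8, rank ∂_2 = 17 ⇒ b_1 = 27 − 8 − 17 = 2; all invariant factors of ∂_2 are 1 so no torsion. So H_1 ≅ Z^2.
rank ∂_2 = 17, rank ∂_3 = 0 ⇒ b_2 = 18 − 17 − 0 = 1. So H_2 ≅ Z.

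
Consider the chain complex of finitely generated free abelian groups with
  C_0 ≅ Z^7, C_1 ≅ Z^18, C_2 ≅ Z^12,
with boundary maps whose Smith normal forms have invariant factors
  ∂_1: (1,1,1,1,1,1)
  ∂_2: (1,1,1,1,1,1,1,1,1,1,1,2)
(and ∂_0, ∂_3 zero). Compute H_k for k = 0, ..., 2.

H_0: b_0 = 7 − 0 − 6 = 1; torsion from ∂_1 factors > 1: none. So H_0 = Z.
H_1: b_1 = 18 − 6 − 12 = 0; torsion from ∂_2 factors > 1: [2]. So H_1 = Z/2.
H_2: b_2 = 12 − 12 − 0 = 0; torsion from ∂_3 factors > 1: none. So H_2 = 0.

H_0 = Z,  H_1 = Z/2,  H_2 = 0.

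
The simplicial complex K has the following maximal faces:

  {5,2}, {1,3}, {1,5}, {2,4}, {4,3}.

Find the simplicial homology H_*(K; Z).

H_0 = Z,  H_1 = Z.

Take the total order 1 < 2 < 3 < 4 < 5 on the vertex set. Then K (dimension 1) consists of the simplices:

  0-simplices (5): [1], [2], [3], [4], [5]
  1-simplices (5): [1,3], [1,5], [2,4], [2,5], [3,4]

giving chain groups C_0 ≅ Z^5, C_1 ≅ Z^5.

The boundary map ∂_1: C_1 → C_0 sends each edge [p,q] (with p < q) to q − p. For instance
  ∂[2,5] = [5] − [2].
As a 5×5 matrix over Z this has rank 4, with invariant factors (1,1,1,1).

From H_k ≅ ker(∂_k) / im(∂_{k+1}) we obtain:

  H_0: rank C_0 − rank ∂_1 = 5 − 4 = 1, and the invariant factors of ∂_1 are all 1, so H_0 = Z.
  H_1: rank ker ∂_1 − rank ∂_2 = (5 − 4) − 0 = 1, and there is no ∂_2, so H_1 = Z.

As a check, the Euler characteristic is 5 − 5 = 0, which agrees with 1 − 1 = 0.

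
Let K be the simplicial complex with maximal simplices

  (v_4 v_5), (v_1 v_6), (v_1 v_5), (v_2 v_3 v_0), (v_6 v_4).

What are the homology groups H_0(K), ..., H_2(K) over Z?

We work with the vertex ordering v_0 < v_1 < v_2 < v_3 < v_4 < v_5 < v_6. The simplices of K, each written with vertices in increasing order, are:

  0-simplices (7): [v_0], [v_1], [v_2], [v_3], [v_4], [v_5], [v_6]
  1-simplices (7): [v_0,v_2], [v_0,v_3], [v_1,v_5], [v_1,v_6], [v_2,v_3], [v_4,v_5], [v_4,v_6]
  2-simplices (1): [v_0,v_2,v_3]

giving chain groups C_0 ≅ Z^7, C_1 ≅ Z^7, C_2 ≅ Z^1.

The boundary map ∂_1: C_1 → C_0 maps an edge to its endpoints' difference, ∂[p,q] = q − p.
As a 7×7 matrix over Z this has rank 5, with invariant factors (1,1,1,1,1).

∂_2: C_2 → C_1 maps a triangle to the signed sum of its edges. For instance
  ∂[v_0,v_2,v_3] = [v_2,v_3] − [v_0,v_3] + [v_0,v_2].
As a 7×1 matrix over Z this has rank 1, with invariant factors (1).

Reading off H_k = ker ∂_k / im ∂_{k+1}:

  H_0: rank C_0 − rank ∂_1 = 7 − 5 = 2, and the invariant factors of ∂_1 are all 1, so H_0 = Z^2.
  H_1: rank ker ∂_1 − rank ∂_2 = (7 − 5) − 1 = 1, and the invariant factors of ∂_2 are all 1, so H_1 = Z.
  H_2: rank ker ∂_2 − rank ∂_3 = (1 − 1) − 0 = 0, and there is no ∂_3, so H_2 = 0.

As a check, the Euler characteristic is 7 − 7 + 1 = 1, which agrees with 2 − 1 + 0 = 1.
(K is a triangulation of the disjoint union of the circle S^1 and the 2-simplex.)

H_0 = Z^2,  H_1 = Z,  H_2 = 0.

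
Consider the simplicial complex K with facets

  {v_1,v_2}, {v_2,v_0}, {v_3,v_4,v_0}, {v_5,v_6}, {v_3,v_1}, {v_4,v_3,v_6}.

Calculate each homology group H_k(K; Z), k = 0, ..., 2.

Fix the vertex order v_0 < v_1 < v_2 < v_3 < v_4 < v_5 < v_6 and write every simplex with vertices in increasing order. Then dim K = 2 and the simplices of K are:

  0-simplices (7): [v_0], [v_1], [v_2], [v_3], [v_4], [v_5], [v_6]
  1-simplices (9): [v_0,v_2], [v_0,v_3], [v_0,v_4], [v_1,v_2], [v_1,v_3], [v_3,v_4], [v_3,v_6], [v_4,v_6], [v_5,v_6]
  2-simplices (2): [v_0,v_3,v_4], [v_3,v_4,v_6]

Hence C_0 ≅ Z^7, C_1 ≅ Z^9, C_2 ≅ Z^2.

Boundary ∂_1: C_1 → C_0 sends each edge [p,q] (with p < q) to q − p. For instance
  ∂[v_4,v_6] = [v_6] − [v_4].
This gives a 7×9 integer matrix of rank 6; reducing to Smith normal form yields diagonal entries (1,1,1,1,1,1).

∂_2: C_2 → C_1 acts by ∂[p,q,r] = [q,r] − [p,r] + [p,q]. For instance
  ∂[v_0,v_3,v_4] = [v_3,v_4] − [v_0,v_4] + [v_0,v_3],
  ∂[v_3,v_4,v_6] = [v_4,v_6] − [v_3,v_6] + [v_3,v_4].
The 9×2 boundary matrix has rank 2 and Smith normal form diag(1,1).

Now H_k = ker ∂_k / im ∂_{k+1}, so:

  H_0: rank C_0 − rank ∂_1 = 7 − 6 = 1, and the invariant factors of ∂_1 are all 1, so H_0 ≅ Z.
  H_1: rank ker ∂_1 − rank ∂_2 = (9 − 6) − 2 = 1, and the invariant factors of ∂_2 are all 1, so H_1 ≅ Z.
  H_2: rank ker ∂_2 − rank ∂_3 = (2 − 2) − 0 = 0, and there is no ∂_3, so H_2 ≅ 0.

H_0 = Z,  H_1 = Z,  H_2 = 0.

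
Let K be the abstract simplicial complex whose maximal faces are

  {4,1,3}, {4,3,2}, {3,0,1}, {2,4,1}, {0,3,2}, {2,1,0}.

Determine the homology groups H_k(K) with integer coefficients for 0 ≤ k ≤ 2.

K has 5 vertices, 9 edges, 6 triangles.
rank ∂_0 = 0, rank ∂_1 = 4 ⇒ b_0 = 5 − 0 − 4 = 1; all invariant factors of ∂_1 are 1 so no torsion. So H_0 = Z.
rank ∂_1 = 4, rank ∂_2 = 5 ⇒ b_1 = 9 − 4 − 5 = 0; all invariant factors of ∂_2 are 1 so no torsion. So H_1 = 0.
rank ∂_2 = 5, rank ∂_3 = 0 ⇒ b_2 = 6 − 5 − 0 = 1. So H_2 = Z.

H_0 ≅ Z,  H_1 = 0,  H_2 ≅ Z.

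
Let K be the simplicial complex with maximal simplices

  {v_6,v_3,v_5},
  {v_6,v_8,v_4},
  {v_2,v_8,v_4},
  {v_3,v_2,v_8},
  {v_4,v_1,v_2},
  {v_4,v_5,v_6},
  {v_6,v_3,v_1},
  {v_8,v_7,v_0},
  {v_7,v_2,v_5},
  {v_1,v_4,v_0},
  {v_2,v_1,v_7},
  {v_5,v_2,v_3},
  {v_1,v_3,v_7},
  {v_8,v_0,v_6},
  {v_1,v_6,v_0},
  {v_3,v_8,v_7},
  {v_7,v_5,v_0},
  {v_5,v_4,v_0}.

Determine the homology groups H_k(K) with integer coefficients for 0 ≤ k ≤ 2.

H_0 = Z,  H_1 = Z ⊕ Z/2,  H_2 = 0.

We work with the vertex ordering v_0 < v_1 < v_2 < v_3 < v_4 < v_5 < v_6 < v_7 < v_8. The simplices of K, each written with vertices in increasing order, are:

  0-simplices (9): [v_0], [v_1], [v_2], [v_3], [v_4], [v_5], [v_6], [v_7], [v_8]
  1-simplices (27): (27 of them)
  2-simplices (18): (18 of them)

so the chain groups are C_0 ≅ Z^9, C_1 ≅ Z^27, C_2 ≅ Z^18.

The boundary map ∂_1: C_1 → C_0 maps an edge to its endpoints' difference, ∂[p,q] = q − p.
The resulting 9×27 matrix has rank 8, and its Smith normal form has invariant factors (1,1,1,1,1,1,1,1).

∂_2: C_2 → C_1 maps a triangle to the signed sum of its edges. For instance
  ∂[v_0,v_7,v_8] = [v_7,v_8] − [v_0,v_8] + [v_0,v_7],
  ∂[v_4,v_6,v_8] = [v_6,v_8] − [v_4,v_8] + [v_4,v_6].
As a 27×18 matrix over Z this has rank 18, with invariant factors (1,1,1,1,1,1,1,1,1,1,1,1,1,1,1,1,1,2).

Reading off H_k = ker ∂_k / im ∂_{k+1}:

  H_0: rank C_0 − rank ∂_1 = 9 − 8 = 1, and the invariant factors of ∂_1 are all 1, so H_0 = Z.
  H_1: rank ker ∂_1 − rank ∂_2 = (27 − 8) − 18 = 1, and ∂_2 has invariant factor 2 > 1, so H_1 = Z ⊕ Z/2.
  H_2: rank ker ∂_2 − rank ∂_3 = (18 − 18) − 0 = 0, and there is no ∂_3, so H_2 = 0.

As a check, the Euler characteristic is 9 − 27 + 18 = 0, which agrees with 1 − 1 + 0 = 0.
(K is a triangulation of the Klein bottle.)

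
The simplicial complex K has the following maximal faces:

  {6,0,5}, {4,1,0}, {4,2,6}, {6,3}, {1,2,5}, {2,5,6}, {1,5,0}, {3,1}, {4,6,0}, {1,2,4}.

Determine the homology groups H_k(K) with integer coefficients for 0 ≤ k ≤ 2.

Take the total order 0 < 1 < 2 < 3 < 4 < 5 < 6 on the vertex set. Then K (dimension 2) consists of the simplices:

  0-simplices (7): [0], [1], [2], [3], [4], [5], [6]
  1-simplices (14): [0,1], [0,4], [0,5], [0,6], [1,2], [1,3], [1,4], [1,5], [2,4], [2,5], [2,6], [3,6], [4,6], [5,6]
  2-simplices (8): [0,1,4], [0,1,5], [0,4,6], [0,5,6], [1,2,4], [1,2,5], [2,4,6], [2,5,6]

so the chain groups are C_0 ≅ Z^7, C_1 ≅ Z^14, C_2 ≅ Z^8.

∂_1: C_1 → C_0 sends each edge [p,q] (with p < q) to q − p. For instance
  ∂[2,5] = [5] − [2].
The 7×14 boundary matrix has rank 6 and Smith normal form diag(1,1,1,1,1,1).

∂_2: C_2 → C_1 sends each 2-simplex [p,q,r] to [q,r] − [p,r] + [p,q]. For instance
  ∂[1,2,5] = [2,5] − [1,5] + [1,2],
  ∂[2,4,6] = [4,6] − [2,6] + [2,4].
As a 14×8 matrix over Z this has rank 7, with invariant factors (1,1,1,1,1,1,1).

Computing H_k = (kernel of ∂_k) / (image of ∂_{k+1}):

  H_0: rank C_0 − rank ∂_1 = 7 − 6 = 1, and the invariant factors of ∂_1 are all 1, so H_0 = Z.
  H_1: rank ker ∂_1 − rank ∂_2 = (14 − 6) − 7 = 1, and the invariant factors of ∂_2 are all 1, so H_1 = Z.
  H_2: rank ker ∂_2 − rank ∂_3 = (8 − 7) − 0 = 1, and there is no ∂_3, so H_2 = Z.

H_0 ≅ Z,  H_1 ≅ Z,  H_2 ≅ Z.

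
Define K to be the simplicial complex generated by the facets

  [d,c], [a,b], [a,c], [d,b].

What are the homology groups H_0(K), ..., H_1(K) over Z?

We work with the vertex ordering a < b < c < d. The simplices of K, each written with vertices in increasing order, are:

  0-simplices (4): a, b, c, d
  1-simplices (4): ab, ac, bd, cd

so the chain groups are C_0 ≅ Z^4, C_1 ≅ Z^4.

∂_1: C_1 → C_0 sends each edge [p,q] (with p < q) to q − p. For instance
  ∂ac = c − a.
The resulting 4×4 matrix has rank 3, and its Smith normal form has invariant factors (1,1,1).

Computing H_k = (kernel of ∂_k) / (image of ∂_{k+1}):

  H_0: rank C_0 − rank ∂_1 = 4 − 3 = 1, and the invariant factors of ∂_1 are all 1, so H_0 = Z.
  H_1: rank ker ∂_1 − rank ∂_2 = (4 − 3) − 0 = 1, and there is no ∂_2, so H_1 = Z.

H_0 = Z,  H_1 = Z.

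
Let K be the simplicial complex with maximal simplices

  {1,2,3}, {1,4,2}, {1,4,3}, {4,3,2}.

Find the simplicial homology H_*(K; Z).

H_0 = Z,  H_1 = 0,  H_2 = Z.

Fix the vertex order 1 < 2 < 3 < 4 and write every simplex with vertices in increasing order. Then dim K = 2 and the simplices of K are:

  0-simplices (4): [1], [2], [3], [4]
  1-simplices (6): [1,2], [1,3], [1,4], [2,3], [2,4], [3,4]
  2-simplices (4): [1,2,3], [1,2,4], [1,3,4], [2,3,4]

giving chain groups C_0 ≅ Z^4, C_1 ≅ Z^6, C_2 ≅ Z^4.

The boundary map ∂_1: C_1 → C_0 sends each edge [p,q] (with p < q) to q − p.
As a 4×6 matrix over Z this has rank 3, with invariant factors (1,1,1).

Boundary ∂_2: C_2 → C_1 acts by ∂[p,q,r] = [q,r] − [p,r] + [p,q]. For instance
  ∂[1,2,4] = [2,4] − [1,4] + [1,2],
  ∂[1,2,3] = [2,3] − [1,3] + [1,2].
The resulting 6×4 matrix has rank 3, and its Smith normal form has invariant factors (1,1,1).

Now H_k = ker ∂_k / im ∂_{k+1}, so:

  H_0: rank C_0 − rank ∂_1 = 4 − 3 = 1, and the invariant factors of ∂_1 are all 1, so H_0 = Z.
  H_1: rank ker ∂_1 − rank ∂_2 = (6 − 3) − 3 = 0, and the invariant factors of ∂_2 are all 1, so H_1 = 0.
  H_2: rank ker ∂_2 − rank ∂_3 = (4 − 3) − 0 = 1, and there is no ∂_3, so H_2 = Z.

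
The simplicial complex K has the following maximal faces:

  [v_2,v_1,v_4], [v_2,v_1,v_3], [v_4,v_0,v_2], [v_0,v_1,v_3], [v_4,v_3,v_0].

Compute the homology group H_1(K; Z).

Take the total order v_0 < v_1 < v_2 < v_3 < v_4 on the vertex set. Then K (dimension 2) consists of the simplices:

  0-simplices (5): [v_0], [v_1], [v_2], [v_3], [v_4]
  1-simplices (10): [v_0,v_1], [v_0,v_2], [v_0,v_3], [v_0,v_4], [v_1,v_2], [v_1,v_3], [v_1,v_4], [v_2,v_3], [v_2,v_4], [v_3,v_4]
  2-simplices (5): [v_0,v_1,v_3], [v_0,v_2,v_4], [v_0,v_3,v_4], [v_1,v_2,v_3], [v_1,v_2,v_4]

giving chain groups C_0 ≅ Z^5, C_1 ≅ Z^10, C_2 ≅ Z^5.

∂_1: C_1 → C_0 is given by ∂[p,q] = [q] − [p].
As a 5×10 matrix over Z this has rank 4, with invariant factors (1,1,1,1).

∂_2: C_2 → C_1 acts by ∂[p,q,r] = [q,r] − [p,r] + [p,q]. For instance
  ∂[v_0,v_1,v_3] = [v_1,v_3] − [v_0,v_3] + [v_0,v_1],
  ∂[v_1,v_2,v_4] = [v_2,v_4] − [v_1,v_4] + [v_1,v_2].
The 10×5 boundary matrix has rank 5 and Smith normal form diag(1,1,1,1,1).

Reading off H_k = ker ∂_k / im ∂_{k+1}:

  H_1: rank ker ∂_1 − rank ∂_2 = (10 − 4) − 5 = 1, and the invariant factors of ∂_2 are all 1, so H_1 = Z.

H_1 ≅ Z.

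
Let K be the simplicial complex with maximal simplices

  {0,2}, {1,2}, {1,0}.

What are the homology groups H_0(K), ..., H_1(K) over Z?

Fix the vertex order 0 < 1 < 2 and write every simplex with vertices in increasing order. Then dim K = 1 and the simplices of K are:

  0-simplices (3): [0], [1], [2]
  1-simplices (3): [0,1], [0,2], [1,2]

giving chain groups C_0 ≅ Z^3, C_1 ≅ Z^3.

The boundary map ∂_1: C_1 → C_0 sends each edge [p,q] (with p < q) to q − p. For instance
  ∂[0,2] = [2] − [0].
As a 3×3 matrix over Z this has rank 2, with invariant factors (1,1).

Computing H_k = (kernel of ∂_k) / (image of ∂_{k+1}):

  H_0: rank C_0 − rank ∂_1 = 3 − 2 = 1, and the invariant factors of ∂_1 are all 1, so H_0 ≅ Z.
  H_1: rank ker ∂_1 − rank ∂_2 = (3 − 2) − 0 = 1, and there is no ∂_2, so H_1 ≅ Z.

H_0 = Z,  H_1 = Z.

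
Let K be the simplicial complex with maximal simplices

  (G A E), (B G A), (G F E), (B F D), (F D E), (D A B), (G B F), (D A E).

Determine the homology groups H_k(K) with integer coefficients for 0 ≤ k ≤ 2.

Order the vertices as A < B < D < E < F < G. Listing each simplex with vertices in this order, K has dimension 2 with simplices:

  0-simplices (6): A, B, D, E, F, G
  1-simplices (12): AB, AD, AE, AG, BD, BF, BG, DE, DF, EF, EG, FG
  2-simplices (8): ABD, ABG, ADE, AEG, BDF, BFG, DEF, EFG

so the chain groups are C_0 ≅ Z^6, C_1 ≅ Z^12, C_2 ≅ Z^8.

Boundary ∂_1: C_1 → C_0 maps an edge to its endpoints' difference, ∂[p,q] = q − p.
As a 6×12 matrix over Z this has rank 5, with invariant factors (1,1,1,1,1).

∂_2: C_2 → C_1 acts by ∂[p,q,r] = [q,r] − [p,r] + [p,q]. For instance
  ∂AEG = EG − AG + AE,
  ∂BDF = DF − BF + BD.
The 12×8 boundary matrix has rank 7 and Smith normal form diag(1,1,1,1,1,1,1).

Reading off H_k = ker ∂_k / im ∂_{k+1}:

  H_0: rank C_0 − rank ∂_1 = 6 − 5 = 1, and the invariant factors of ∂_1 are all 1, so H_0 ≅ Z.
  H_1: rank ker ∂_1 − rank ∂_2 = (12 − 5) − 7 = 0, and the invariant factors of ∂_2 are all 1, so H_1 ≅ 0.
  H_2: rank ker ∂_2 − rank ∂_3 = (8 − 7) − 0 = 1, and there is no ∂_3, so H_2 ≅ Z.

(K is a triangulation of the 2-sphere S^2.)

H_0 = Z,  H_1 = 0,  H_2 = Z.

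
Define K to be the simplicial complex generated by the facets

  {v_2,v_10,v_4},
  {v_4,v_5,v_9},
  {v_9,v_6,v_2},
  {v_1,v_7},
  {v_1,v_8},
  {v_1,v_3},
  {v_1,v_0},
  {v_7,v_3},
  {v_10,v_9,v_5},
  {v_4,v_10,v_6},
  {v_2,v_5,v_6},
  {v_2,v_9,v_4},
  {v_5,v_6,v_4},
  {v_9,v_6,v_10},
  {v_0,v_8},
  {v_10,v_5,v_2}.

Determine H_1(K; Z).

Order the vertices as v_0 < v_1 < v_2 < v_3 < v_4 < v_5 < v_6 < v_7 < v_8 < v_9 < v_10. Listing each simplex with vertices in this order, K has dimension 2 with simplices:

  0-simplices (11): [v_0], [v_1], [v_2], [v_3], [v_4], [v_5], [v_6], [v_7], [v_8], [v_9], [v_10]
  1-simplices (21): (21 of them)
  2-simplices (10): [v_2,v_4,v_9], [v_2,v_4,v_10], [v_2,v_5,v_6], [v_2,v_5,v_10], [v_2,v_6,v_9], [v_4,v_5,v_6], [v_4,v_5,v_9], [v_4,v_6,v_10], [v_5,v_9,v_10], [v_6,v_9,v_10]

giving chain groups C_0 ≅ Z^11, C_1 ≅ Z^21, C_2 ≅ Z^10.

The boundary map ∂_1: C_1 → C_0 sends each edge [p,q] (with p < q) to q − p. For instance
  ∂[v_1,v_8] = [v_8] − [v_1].
As a 11×21 matrix over Z this has rank 9, with invariant factors (1,1,1,1,1,1,1,1,1).

Boundary ∂_2: C_2 → C_1 acts by ∂[p,q,r] = [q,r] − [p,r] + [p,q]. For instance
  ∂[v_2,v_4,v_10] = [v_4,v_10] − [v_2,v_10] + [v_2,v_4],
  ∂[v_4,v_5,v_6] = [v_5,v_6] − [v_4,v_6] + [v_4,v_5].
The resulting 21×10 matrix has rank 10, and its Smith normal form has invariant factors (1,1,1,1,1,1,1,1,1,2).

From H_k ≅ ker(∂_k) / im(∂_{k+1}) we obtain:

  H_1: rank ker ∂_1 − rank ∂_2 = (21 − 9) − 10 = 2, and ∂_2 has invariant factor 2 > 1, so H_1 = Z^2 ⊕ Z/2.

H_1 ≅ Z^2 ⊕ Z/2.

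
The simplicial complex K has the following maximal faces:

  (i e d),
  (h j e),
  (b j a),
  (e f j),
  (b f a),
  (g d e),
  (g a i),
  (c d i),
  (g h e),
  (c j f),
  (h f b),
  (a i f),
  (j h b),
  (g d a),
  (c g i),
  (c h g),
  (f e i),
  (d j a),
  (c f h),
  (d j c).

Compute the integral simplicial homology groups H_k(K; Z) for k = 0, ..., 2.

We work with the vertex ordering a < b < c < d < e < f < g < h < i < j. The simplices of K, each written with vertices in increasing order, are:

  0-simplices (10): a, b, c, d, e, f, g, h, i, j
  1-simplices (30): ab, ad, af, ag, ai, aj, bf, bh, bj, cd, cf, cg, ch, ci, cj, de, dg, di, dj, ef, eg, eh, ei, ej, fh, fi, fj, gh, gi, hj
  2-simplices (20): abf, abj, adg, adj, afi, agi, bfh, bhj, cdi, cdj, cfh, cfj, cgh, cgi, deg, dei, efi, efj, egh, ehj

so the chain groups are C_0 ≅ Z^10, C_1 ≅ Z^30, C_2 ≅ Z^20.

Boundary ∂_1: C_1 → C_0 sends each edge [p,q] (with p < q) to q − p.
The resulting 10×30 matrix has rank 9, and its Smith normal form has invariant factors (1,1,1,1,1,1,1,1,1).

∂_2: C_2 → C_1 maps a triangle to the signed sum of its edges. For instance
  ∂adg = dg − ag + ad,
  ∂egh = gh − eh + eg.
As a 30×20 matrix over Z this has rank 20, with invariant factors (1,1,1,1,1,1,1,1,1,1,1,1,1,1,1,1,1,1,1,2).

Reading off H_k = ker ∂_k / im ∂_{k+1}:

  H_0: rank C_0 − rank ∂_1 = 10 − 9 = 1, and the invariant factors of ∂_1 are all 1, so H_0 = Z.
  H_1: rank ker ∂_1 − rank ∂_2 = (30 − 9) − 20 = 1, and ∂_2 has invariant factor 2 > 1, so H_1 = Z × Z/2.
  H_2: rank ker ∂_2 − rank ∂_3 = (20 − 20) − 0 = 0, and there is no ∂_3, so H_2 = 0.

As a check, the Euler characteristic is 10 − 30 + 20 = 0, which agrees with 1 − 1 + 0 = 0.

H_0 ≅ Z,  H_1 ≅ Z × Z/2,  H_2 = 0.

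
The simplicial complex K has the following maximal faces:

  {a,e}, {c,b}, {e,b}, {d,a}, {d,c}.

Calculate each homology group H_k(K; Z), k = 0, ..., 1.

H_0 = Z,  H_1 = Z.

Order the vertices as a < b < c < d < e. Listing each simplex with vertices in this order, K has dimension 1 with simplices:

  0-simplices (5): a, b, c, d, e
  1-simplices (5): ad, ae, bc, be, cd

Hence C_0 ≅ Z^5, C_1 ≅ Z^5.

Boundary ∂_1: C_1 → C_0 is given by ∂[p,q] = [q] − [p]. For instance
  ∂ad = d − a.
This gives a 5×5 integer matrix of rank 4; reducing to Smith normal form yields diagonal entries (1,1,1,1).

Computing H_k = (kernel of ∂_k) / (image of ∂_{k+1}):

  H_0: rank C_0 − rank ∂_1 = 5 − 4 = 1, and the invariant factors of ∂_1 are all 1, so H_0 ≅ Z.
  H_1: rank ker ∂_1 − rank ∂_2 = (5 − 4) − 0 = 1, and there is no ∂_2, so H_1 ≅ Z.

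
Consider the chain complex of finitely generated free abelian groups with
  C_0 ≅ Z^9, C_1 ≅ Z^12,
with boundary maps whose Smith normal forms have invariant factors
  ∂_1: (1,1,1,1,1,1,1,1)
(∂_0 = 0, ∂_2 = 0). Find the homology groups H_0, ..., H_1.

H_0 ≅ Z,  H_1 ≅ Z^4.

H_0: b_0 = 9 − 0 − 8 = 1; torsion from ∂_1 factors > 1: none. So H_0 ≅ Z.
H_1: b_1 = 12 − 8 − 0 = 4; torsion from ∂_2 factors > 1: none. So H_1 ≅ Z^4.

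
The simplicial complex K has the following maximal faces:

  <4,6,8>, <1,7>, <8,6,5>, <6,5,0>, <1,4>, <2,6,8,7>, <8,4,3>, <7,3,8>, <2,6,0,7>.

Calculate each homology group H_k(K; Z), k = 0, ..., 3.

H_0 = Z,  H_1 = Z,  H_2 = 0,  H_3 = 0.

Fix the vertex order 0 < 1 < 2 < 3 < 4 < 5 < 6 < 7 < 8 and write every simplex with vertices in increasing order. Then dim K = 3 and the simplices of K are:

  0-simplices (9): [0], [1], [2], [3], [4], [5], [6], [7], [8]
  1-simplices (19): [0,2], [0,5], [0,6], [0,7], [1,4], [1,7], [2,6], [2,7], [2,8], [3,4], [3,7], [3,8], [4,6], [4,8], [5,6], [5,8], [6,7], [6,8], [7,8]
  2-simplices (12): [0,2,6], [0,2,7], [0,5,6], [0,6,7], [2,6,7], [2,6,8], [2,7,8], [3,4,8], [3,7,8], [4,6,8], [5,6,8], [6,7,8]
  3-simplices (2): [0,2,6,7], [2,6,7,8]

so the chain groups are C_0 ≅ Z^9, C_1 ≅ Z^19, C_2 ≅ Z^12, C_3 ≅ Z^2.

∂_1: C_1 → C_0 maps an edge to its endpoints' difference, ∂[p,q] = q − p.
The 9×19 boundary matrix has rank 8 and Smith normal form diag(1,1,1,1,1,1,1,1).

∂_2: C_2 → C_1 acts by ∂[p,q,r] = [q,r] − [p,r] + [p,q]. For instance
  ∂[0,2,7] = [2,7] − [0,7] + [0,2],
  ∂[2,6,8] = [6,8] − [2,8] + [2,6].
The resulting 19×12 matrix has rank 10, and its Smith normal form has invariant factors (1,1,1,1,1,1,1,1,1,1).

∂_3: C_3 → C_2 sends each 3-simplex σ to the alternating sum Σ_i (−1)^i (σ with its i-th vertex removed). For instance
  ∂[0,2,6,7] = [2,6,7] − [0,6,7] + [0,2,7] − [0,2,6],
  ∂[2,6,7,8] = [6,7,8] − [2,7,8] + [2,6,8] − [2,6,7].
The resulting 12×2 matrix has rank 2, and its Smith normal form has invariant factors (1,1).

Computing H_k = (kernel of ∂_k) / (image of ∂_{k+1}):

  H_0: rank C_0 − rank ∂_1 = 9 − 8 = 1, and the invariant factors of ∂_1 are all 1, so H_0 = Z.
  H_1: rank ker ∂_1 − rank ∂_2 = (19 − 8) − 10 = 1, and the invariant factors of ∂_2 are all 1, so H_1 = Z.
  H_2: rank ker ∂_2 − rank ∂_3 = (12 − 10) − 2 = 0, and the invariant factors of ∂_3 are all 1, so H_2 = 0.
  H_3: rank ker ∂_3 − rank ∂_4 = (2 − 2) − 0 = 0, and there is no ∂_4, so H_3 = 0.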